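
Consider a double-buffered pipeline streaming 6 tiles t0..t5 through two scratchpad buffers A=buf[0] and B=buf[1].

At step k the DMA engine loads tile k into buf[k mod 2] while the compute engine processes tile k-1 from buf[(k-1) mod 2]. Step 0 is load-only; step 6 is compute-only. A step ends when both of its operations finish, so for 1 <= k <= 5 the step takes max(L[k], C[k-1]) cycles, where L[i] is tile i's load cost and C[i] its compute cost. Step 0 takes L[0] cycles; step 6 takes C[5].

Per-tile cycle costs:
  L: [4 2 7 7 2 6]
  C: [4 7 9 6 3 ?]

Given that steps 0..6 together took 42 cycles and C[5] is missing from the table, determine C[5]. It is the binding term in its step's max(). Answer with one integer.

step 0 | dur = L[0]=4 = 4
step 1 | dur = max(L[1]=2, C[0]=4) = 4
step 2 | dur = max(L[2]=7, C[1]=7) = 7
step 3 | dur = max(L[3]=7, C[2]=9) = 9
step 4 | dur = max(L[4]=2, C[3]=6) = 6
step 5 | dur = max(L[5]=6, C[4]=3) = 6
step 6 | dur = C[5]=? = C[5]  (unknown; binding)
sum of known step durations = 36
dur[6] = total - known = 42 - 36 = 6
C[5] is the binding max in step 6, so C[5] = dur[6] = 6

C[5] = 6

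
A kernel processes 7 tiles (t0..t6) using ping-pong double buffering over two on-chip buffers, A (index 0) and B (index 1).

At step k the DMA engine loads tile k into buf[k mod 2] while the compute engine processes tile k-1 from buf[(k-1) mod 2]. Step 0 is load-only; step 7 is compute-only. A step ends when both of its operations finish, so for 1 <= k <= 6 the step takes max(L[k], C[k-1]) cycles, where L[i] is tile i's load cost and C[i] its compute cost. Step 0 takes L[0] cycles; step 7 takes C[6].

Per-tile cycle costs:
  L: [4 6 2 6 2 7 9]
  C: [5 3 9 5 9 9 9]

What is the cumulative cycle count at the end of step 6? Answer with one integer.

end_cycle[6] = 45

  0. 4=4c; end=4; A:t0 B:-
  1. max(6,5)=6c; end=10; A:t0 B:t1
  2. max(2,3)=3c; end=13; A:t2 B:t1
  3. max(6,9)=9c; end=22; A:t2 B:t3
  4. max(2,5)=5c; end=27; A:t4 B:t3
  5. max(7,9)=9c; end=36; A:t4 B:t5
  6. max(9,9)=9c; end=45; A:t6 B:t5
  7. 9=9c; end=54; A:t6 B:t5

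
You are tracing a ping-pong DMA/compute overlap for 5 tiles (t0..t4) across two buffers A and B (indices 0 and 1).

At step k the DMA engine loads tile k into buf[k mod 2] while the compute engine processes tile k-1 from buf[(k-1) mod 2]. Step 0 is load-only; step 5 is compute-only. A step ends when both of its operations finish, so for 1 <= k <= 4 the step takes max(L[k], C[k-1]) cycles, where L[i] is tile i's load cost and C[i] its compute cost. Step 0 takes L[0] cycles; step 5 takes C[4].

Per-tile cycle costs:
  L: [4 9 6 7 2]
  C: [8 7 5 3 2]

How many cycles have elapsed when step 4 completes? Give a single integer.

end_cycle[4] = 30

[0] DMA t0→A (4c) ∥ CU idle ⇒ 4c, clock 4
[1] DMA t1→B (9c) ∥ CU A:t0 (8c) ⇒ 9c, clock 13
[2] DMA t2→A (6c) ∥ CU B:t1 (7c) ⇒ 7c, clock 20
[3] DMA t3→B (7c) ∥ CU A:t2 (5c) ⇒ 7c, clock 27
[4] DMA t4→A (2c) ∥ CU B:t3 (3c) ⇒ 3c, clock 30
[5] DMA idle ∥ CU A:t4 (2c) ⇒ 2c, clock 32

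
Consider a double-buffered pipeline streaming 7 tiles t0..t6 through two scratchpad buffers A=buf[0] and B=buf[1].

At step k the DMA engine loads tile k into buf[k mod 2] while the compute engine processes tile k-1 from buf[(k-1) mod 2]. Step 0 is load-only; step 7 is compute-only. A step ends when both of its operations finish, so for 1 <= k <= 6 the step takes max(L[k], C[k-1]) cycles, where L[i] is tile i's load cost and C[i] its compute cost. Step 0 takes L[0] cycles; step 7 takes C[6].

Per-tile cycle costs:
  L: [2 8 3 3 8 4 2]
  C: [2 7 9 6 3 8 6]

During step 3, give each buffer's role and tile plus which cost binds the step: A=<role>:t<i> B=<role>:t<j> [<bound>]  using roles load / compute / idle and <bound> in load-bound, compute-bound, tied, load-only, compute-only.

step 3: A=compute:t2 B=load:t3 [compute-bound]

step 0: L[0]=2 → dur=2, Σ=2 | A=load:t0 B=idle [load-only]
step 1: L[1]=8 C[0]=2 → dur=8, Σ=10 | A=compute:t0 B=load:t1 [load-bound]
step 2: L[2]=3 C[1]=7 → dur=7, Σ=17 | A=load:t2 B=compute:t1 [compute-bound]
step 3: L[3]=3 C[2]=9 → dur=9, Σ=26 | A=compute:t2 B=load:t3 [compute-bound]
step 4: L[4]=8 C[3]=6 → dur=8, Σ=34 | A=load:t4 B=compute:t3 [load-bound]
step 5: L[5]=4 C[4]=3 → dur=4, Σ=38 | A=compute:t4 B=load:t5 [load-bound]
step 6: L[6]=2 C[5]=8 → dur=8, Σ=46 | A=load:t6 B=compute:t5 [compute-bound]
step 7: C[6]=6 → dur=6, Σ=52 | A=compute:t6 B=idle [compute-only]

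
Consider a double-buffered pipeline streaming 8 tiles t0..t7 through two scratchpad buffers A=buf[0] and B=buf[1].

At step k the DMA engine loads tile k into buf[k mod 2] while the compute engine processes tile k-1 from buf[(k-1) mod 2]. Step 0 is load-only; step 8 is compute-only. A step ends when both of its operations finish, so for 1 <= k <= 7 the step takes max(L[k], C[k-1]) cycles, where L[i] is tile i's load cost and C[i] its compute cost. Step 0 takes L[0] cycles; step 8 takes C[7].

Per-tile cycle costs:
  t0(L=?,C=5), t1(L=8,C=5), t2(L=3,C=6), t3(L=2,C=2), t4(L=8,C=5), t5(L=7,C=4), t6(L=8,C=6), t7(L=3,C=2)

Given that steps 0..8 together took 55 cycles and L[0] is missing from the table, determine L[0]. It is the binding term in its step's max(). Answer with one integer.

step 0 = dur = L[0]=? = L[0]  (unknown; binding)
step 1 = dur = max(L[1]=8, C[0]=5) = 8
step 2 = dur = max(L[2]=3, C[1]=5) = 5
step 3 = dur = max(L[3]=2, C[2]=6) = 6
step 4 = dur = max(L[4]=8, C[3]=2) = 8
step 5 = dur = max(L[5]=7, C[4]=5) = 7
step 6 = dur = max(L[6]=8, C[5]=4) = 8
step 7 = dur = max(L[7]=3, C[6]=6) = 6
step 8 = dur = C[7]=2 = 2
sum of known step durations = 50
dur[0] = total - known = 55 - 50 = 5
L[0] is the binding max in step 0, so L[0] = dur[0] = 5

L[0] = 5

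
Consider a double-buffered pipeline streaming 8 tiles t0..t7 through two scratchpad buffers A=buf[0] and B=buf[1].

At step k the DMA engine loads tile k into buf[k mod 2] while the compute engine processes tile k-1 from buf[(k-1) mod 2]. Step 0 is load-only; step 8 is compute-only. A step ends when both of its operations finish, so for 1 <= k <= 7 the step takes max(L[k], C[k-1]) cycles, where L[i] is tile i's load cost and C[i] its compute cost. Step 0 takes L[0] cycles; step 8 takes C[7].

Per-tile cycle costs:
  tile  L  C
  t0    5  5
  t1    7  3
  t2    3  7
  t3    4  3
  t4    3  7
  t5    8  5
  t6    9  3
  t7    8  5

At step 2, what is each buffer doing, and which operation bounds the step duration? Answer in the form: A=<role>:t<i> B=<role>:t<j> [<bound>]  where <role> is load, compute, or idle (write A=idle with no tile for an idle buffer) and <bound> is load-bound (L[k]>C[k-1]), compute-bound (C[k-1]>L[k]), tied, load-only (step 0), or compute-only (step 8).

  0. 5=5c; end=5; A:t0 B:-
  1. max(7,5)=7c; end=12; A:t0 B:t1
  2. max(3,3)=3c; end=15; A:t2 B:t1
  3. max(4,7)=7c; end=22; A:t2 B:t3
  4. max(3,3)=3c; end=25; A:t4 B:t3
  5. max(8,7)=8c; end=33; A:t4 B:t5
  6. max(9,5)=9c; end=42; A:t6 B:t5
  7. max(8,3)=8c; end=50; A:t6 B:t7
  8. 5=5c; end=55; A:t6 B:t7

step 2: A=load:t2 B=compute:t1 [tied]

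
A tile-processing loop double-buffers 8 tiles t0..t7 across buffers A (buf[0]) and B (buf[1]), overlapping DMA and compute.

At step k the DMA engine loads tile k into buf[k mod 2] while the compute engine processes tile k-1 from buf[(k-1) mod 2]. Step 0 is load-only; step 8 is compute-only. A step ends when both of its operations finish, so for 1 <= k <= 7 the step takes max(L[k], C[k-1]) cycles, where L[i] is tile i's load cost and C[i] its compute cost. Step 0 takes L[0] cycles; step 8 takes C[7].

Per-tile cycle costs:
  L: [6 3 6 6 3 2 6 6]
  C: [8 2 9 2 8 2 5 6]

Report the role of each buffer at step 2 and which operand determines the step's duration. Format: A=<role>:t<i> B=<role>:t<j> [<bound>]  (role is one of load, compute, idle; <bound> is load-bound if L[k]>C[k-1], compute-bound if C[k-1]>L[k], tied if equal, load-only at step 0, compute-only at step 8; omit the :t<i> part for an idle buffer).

k=0 load=t0/6c comp=- wait=6 total=6
k=1 load=t1/3c comp=t0/8c wait=8 total=14
k=2 load=t2/6c comp=t1/2c wait=6 total=20
k=3 load=t3/6c comp=t2/9c wait=9 total=29
k=4 load=t4/3c comp=t3/2c wait=3 total=32
k=5 load=t5/2c comp=t4/8c wait=8 total=40
k=6 load=t6/6c comp=t5/2c wait=6 total=46
k=7 load=t7/6c comp=t6/5c wait=6 total=52
k=8 load=- comp=t7/6c wait=6 total=58

step 2: A=load:t2 B=compute:t1 [load-bound]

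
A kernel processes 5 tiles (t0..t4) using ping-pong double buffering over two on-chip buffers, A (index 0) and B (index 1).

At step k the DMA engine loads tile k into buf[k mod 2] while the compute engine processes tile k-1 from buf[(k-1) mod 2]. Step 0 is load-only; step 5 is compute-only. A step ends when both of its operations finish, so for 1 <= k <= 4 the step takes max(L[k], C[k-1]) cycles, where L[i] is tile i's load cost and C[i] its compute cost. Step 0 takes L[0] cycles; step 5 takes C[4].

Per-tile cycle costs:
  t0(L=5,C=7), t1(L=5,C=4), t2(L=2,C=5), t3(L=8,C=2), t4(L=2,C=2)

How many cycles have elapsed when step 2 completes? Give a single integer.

[0] DMA t0→A (5c) ∥ CU idle ⇒ 5c, clock 5
[1] DMA t1→B (5c) ∥ CU A:t0 (7c) ⇒ 7c, clock 12
[2] DMA t2→A (2c) ∥ CU B:t1 (4c) ⇒ 4c, clock 16
[3] DMA t3→B (8c) ∥ CU A:t2 (5c) ⇒ 8c, clock 24
[4] DMA t4→A (2c) ∥ CU B:t3 (2c) ⇒ 2c, clock 26
[5] DMA idle ∥ CU A:t4 (2c) ⇒ 2c, clock 28

end_cycle[2] = 16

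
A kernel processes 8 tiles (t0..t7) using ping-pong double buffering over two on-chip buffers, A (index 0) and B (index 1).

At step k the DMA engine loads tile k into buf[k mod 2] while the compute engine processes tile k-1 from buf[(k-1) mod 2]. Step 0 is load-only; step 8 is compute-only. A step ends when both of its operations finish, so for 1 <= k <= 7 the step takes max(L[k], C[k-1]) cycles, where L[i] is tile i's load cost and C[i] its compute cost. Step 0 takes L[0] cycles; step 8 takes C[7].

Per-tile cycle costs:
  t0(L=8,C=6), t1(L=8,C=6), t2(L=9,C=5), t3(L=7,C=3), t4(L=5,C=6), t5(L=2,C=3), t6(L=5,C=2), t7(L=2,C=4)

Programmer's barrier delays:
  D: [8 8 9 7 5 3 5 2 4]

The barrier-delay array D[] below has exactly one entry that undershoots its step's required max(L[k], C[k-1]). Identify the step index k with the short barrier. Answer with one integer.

hazard at step 5

step 0: need L[0]=8 = 8; D[0]=8 ok
step 1: need max(L[1]=8,C[0]=6) = 8; D[1]=8 ok
step 2: need max(L[2]=9,C[1]=6) = 9; D[2]=9 ok
step 3: need max(L[3]=7,C[2]=5) = 7; D[3]=7 ok
step 4: need max(L[4]=5,C[3]=3) = 5; D[4]=5 ok
step 5: need max(L[5]=2,C[4]=6) = 6; D[5]=3 SHORT
step 6: need max(L[6]=5,C[5]=3) = 5; D[6]=5 ok
step 7: need max(L[7]=2,C[6]=2) = 2; D[7]=2 ok
step 8: need C[7]=4 = 4; D[8]=4 ok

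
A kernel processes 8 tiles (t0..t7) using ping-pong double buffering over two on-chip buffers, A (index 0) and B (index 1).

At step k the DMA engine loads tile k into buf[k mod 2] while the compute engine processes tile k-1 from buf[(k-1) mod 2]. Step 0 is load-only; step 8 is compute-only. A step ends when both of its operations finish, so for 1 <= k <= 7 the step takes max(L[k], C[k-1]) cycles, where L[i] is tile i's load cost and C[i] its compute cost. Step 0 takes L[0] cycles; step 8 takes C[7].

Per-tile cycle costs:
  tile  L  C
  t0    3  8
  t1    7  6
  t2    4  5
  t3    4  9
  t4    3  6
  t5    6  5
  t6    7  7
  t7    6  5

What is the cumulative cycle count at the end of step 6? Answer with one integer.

[0] DMA t0→A (3c) ∥ CU idle ⇒ 3c, clock 3
[1] DMA t1→B (7c) ∥ CU A:t0 (8c) ⇒ 8c, clock 11
[2] DMA t2→A (4c) ∥ CU B:t1 (6c) ⇒ 6c, clock 17
[3] DMA t3→B (4c) ∥ CU A:t2 (5c) ⇒ 5c, clock 22
[4] DMA t4→A (3c) ∥ CU B:t3 (9c) ⇒ 9c, clock 31
[5] DMA t5→B (6c) ∥ CU A:t4 (6c) ⇒ 6c, clock 37
[6] DMA t6→A (7c) ∥ CU B:t5 (5c) ⇒ 7c, clock 44
[7] DMA t7→B (6c) ∥ CU A:t6 (7c) ⇒ 7c, clock 51
[8] DMA idle ∥ CU B:t7 (5c) ⇒ 5c, clock 56

end_cycle[6] = 44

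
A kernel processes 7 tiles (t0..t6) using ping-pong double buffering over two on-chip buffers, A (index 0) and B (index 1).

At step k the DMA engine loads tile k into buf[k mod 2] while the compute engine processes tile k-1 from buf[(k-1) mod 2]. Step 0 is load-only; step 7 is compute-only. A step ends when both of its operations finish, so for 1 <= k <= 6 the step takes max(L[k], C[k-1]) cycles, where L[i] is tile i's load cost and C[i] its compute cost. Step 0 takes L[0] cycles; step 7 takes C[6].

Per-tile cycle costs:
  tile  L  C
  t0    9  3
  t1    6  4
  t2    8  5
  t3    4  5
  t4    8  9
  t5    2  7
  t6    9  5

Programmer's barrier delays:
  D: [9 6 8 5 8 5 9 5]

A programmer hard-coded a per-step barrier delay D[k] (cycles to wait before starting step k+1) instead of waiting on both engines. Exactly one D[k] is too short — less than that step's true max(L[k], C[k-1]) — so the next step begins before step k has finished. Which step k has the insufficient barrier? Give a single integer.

hazard at step 5

step 0: need L[0]=9 = 9; D[0]=9 ok
step 1: need max(L[1]=6,C[0]=3) = 6; D[1]=6 ok
step 2: need max(L[2]=8,C[1]=4) = 8; D[2]=8 ok
step 3: need max(L[3]=4,C[2]=5) = 5; D[3]=5 ok
step 4: need max(L[4]=8,C[3]=5) = 8; D[4]=8 ok
step 5: need max(L[5]=2,C[4]=9) = 9; D[5]=5 SHORT
step 6: need max(L[6]=9,C[5]=7) = 9; D[6]=9 ok
step 7: need C[6]=5 = 5; D[7]=5 ok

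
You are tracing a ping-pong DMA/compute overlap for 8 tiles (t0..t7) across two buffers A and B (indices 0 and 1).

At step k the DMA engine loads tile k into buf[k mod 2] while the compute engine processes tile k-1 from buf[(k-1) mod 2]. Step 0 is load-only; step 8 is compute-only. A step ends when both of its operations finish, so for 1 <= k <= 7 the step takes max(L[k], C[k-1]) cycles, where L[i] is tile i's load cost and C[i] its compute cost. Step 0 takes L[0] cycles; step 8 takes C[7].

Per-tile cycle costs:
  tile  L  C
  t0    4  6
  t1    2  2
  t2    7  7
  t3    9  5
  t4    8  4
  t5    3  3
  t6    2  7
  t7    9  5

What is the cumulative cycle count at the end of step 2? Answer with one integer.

step 0: L[0]=4 → dur=4, Σ=4 | A=load:t0 B=idle [load-only]
step 1: L[1]=2 C[0]=6 → dur=6, Σ=10 | A=compute:t0 B=load:t1 [compute-bound]
step 2: L[2]=7 C[1]=2 → dur=7, Σ=17 | A=load:t2 B=compute:t1 [load-bound]
step 3: L[3]=9 C[2]=7 → dur=9, Σ=26 | A=compute:t2 B=load:t3 [load-bound]
step 4: L[4]=8 C[3]=5 → dur=8, Σ=34 | A=load:t4 B=compute:t3 [load-bound]
step 5: L[5]=3 C[4]=4 → dur=4, Σ=38 | A=compute:t4 B=load:t5 [compute-bound]
step 6: L[6]=2 C[5]=3 → dur=3, Σ=41 | A=load:t6 B=compute:t5 [compute-bound]
step 7: L[7]=9 C[6]=7 → dur=9, Σ=50 | A=compute:t6 B=load:t7 [load-bound]
step 8: C[7]=5 → dur=5, Σ=55 | A=idle B=compute:t7 [compute-only]

end_cycle[2] = 17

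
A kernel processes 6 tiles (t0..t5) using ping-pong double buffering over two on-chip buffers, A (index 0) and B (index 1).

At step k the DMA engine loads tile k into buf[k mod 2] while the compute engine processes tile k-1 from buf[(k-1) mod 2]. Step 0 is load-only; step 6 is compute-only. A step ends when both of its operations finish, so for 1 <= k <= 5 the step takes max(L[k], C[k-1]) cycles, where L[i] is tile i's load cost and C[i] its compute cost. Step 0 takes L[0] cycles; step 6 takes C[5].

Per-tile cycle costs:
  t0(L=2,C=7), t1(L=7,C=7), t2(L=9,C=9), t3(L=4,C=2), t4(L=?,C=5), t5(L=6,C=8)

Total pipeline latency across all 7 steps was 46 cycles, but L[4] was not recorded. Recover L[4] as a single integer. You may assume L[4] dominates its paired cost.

step 0 = dur = L[0]=2 = 2
step 1 = dur = max(L[1]=7, C[0]=7) = 7
step 2 = dur = max(L[2]=9, C[1]=7) = 9
step 3 = dur = max(L[3]=4, C[2]=9) = 9
step 4 = dur = max(L[4]=?, C[3]=2) = L[4]  (unknown; binding)
step 5 = dur = max(L[5]=6, C[4]=5) = 6
step 6 = dur = C[5]=8 = 8
sum of known step durations = 41
dur[4] = total - known = 46 - 41 = 5
L[4] is the binding max in step 4, so L[4] = dur[4] = 5

L[4] = 5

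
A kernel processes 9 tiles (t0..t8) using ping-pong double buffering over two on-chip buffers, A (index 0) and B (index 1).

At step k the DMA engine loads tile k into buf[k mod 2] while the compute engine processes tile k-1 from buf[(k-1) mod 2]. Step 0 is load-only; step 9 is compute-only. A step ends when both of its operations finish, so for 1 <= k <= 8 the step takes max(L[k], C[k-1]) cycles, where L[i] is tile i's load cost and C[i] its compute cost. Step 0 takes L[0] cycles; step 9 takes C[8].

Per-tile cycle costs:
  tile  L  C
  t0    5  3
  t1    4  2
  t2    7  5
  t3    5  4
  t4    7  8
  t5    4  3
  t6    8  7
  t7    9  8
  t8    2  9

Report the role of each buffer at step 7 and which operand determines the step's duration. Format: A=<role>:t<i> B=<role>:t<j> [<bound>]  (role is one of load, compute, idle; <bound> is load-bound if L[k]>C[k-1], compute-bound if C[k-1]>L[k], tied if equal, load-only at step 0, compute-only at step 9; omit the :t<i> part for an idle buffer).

k=0 load=t0/5c comp=- wait=5 total=5
k=1 load=t1/4c comp=t0/3c wait=4 total=9
k=2 load=t2/7c comp=t1/2c wait=7 total=16
k=3 load=t3/5c comp=t2/5c wait=5 total=21
k=4 load=t4/7c comp=t3/4c wait=7 total=28
k=5 load=t5/4c comp=t4/8c wait=8 total=36
k=6 load=t6/8c comp=t5/3c wait=8 total=44
k=7 load=t7/9c comp=t6/7c wait=9 total=53
k=8 load=t8/2c comp=t7/8c wait=8 total=61
k=9 load=- comp=t8/9c wait=9 total=70

step 7: A=compute:t6 B=load:t7 [load-bound]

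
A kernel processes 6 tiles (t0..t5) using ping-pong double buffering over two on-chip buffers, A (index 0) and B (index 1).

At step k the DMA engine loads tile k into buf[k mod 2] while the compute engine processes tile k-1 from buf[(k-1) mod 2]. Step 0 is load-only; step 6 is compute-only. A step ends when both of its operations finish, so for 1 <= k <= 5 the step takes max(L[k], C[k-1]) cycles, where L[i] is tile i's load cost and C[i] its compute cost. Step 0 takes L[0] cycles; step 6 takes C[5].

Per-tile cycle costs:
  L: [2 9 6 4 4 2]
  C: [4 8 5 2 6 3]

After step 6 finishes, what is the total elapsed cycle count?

step 0: L[0]=2 → dur=2, Σ=2 | A=load:t0 B=idle [load-only]
step 1: L[1]=9 C[0]=4 → dur=9, Σ=11 | A=compute:t0 B=load:t1 [load-bound]
step 2: L[2]=6 C[1]=8 → dur=8, Σ=19 | A=load:t2 B=compute:t1 [compute-bound]
step 3: L[3]=4 C[2]=5 → dur=5, Σ=24 | A=compute:t2 B=load:t3 [compute-bound]
step 4: L[4]=4 C[3]=2 → dur=4, Σ=28 | A=load:t4 B=compute:t3 [load-bound]
step 5: L[5]=2 C[4]=6 → dur=6, Σ=34 | A=compute:t4 B=load:t5 [compute-bound]
step 6: C[5]=3 → dur=3, Σ=37 | A=idle B=compute:t5 [compute-only]

end_cycle[6] = 37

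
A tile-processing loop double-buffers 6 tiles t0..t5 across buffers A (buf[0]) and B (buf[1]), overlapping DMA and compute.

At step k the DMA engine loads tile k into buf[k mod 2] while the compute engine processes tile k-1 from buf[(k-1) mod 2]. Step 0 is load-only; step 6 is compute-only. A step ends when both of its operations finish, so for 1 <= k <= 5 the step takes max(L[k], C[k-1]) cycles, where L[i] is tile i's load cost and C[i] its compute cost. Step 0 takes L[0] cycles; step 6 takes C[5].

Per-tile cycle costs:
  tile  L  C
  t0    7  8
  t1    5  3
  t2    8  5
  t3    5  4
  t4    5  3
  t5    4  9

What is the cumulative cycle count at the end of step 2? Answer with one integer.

end_cycle[2] = 23

k=0 load=t0/7c comp=- wait=7 total=7
k=1 load=t1/5c comp=t0/8c wait=8 total=15
k=2 load=t2/8c comp=t1/3c wait=8 total=23
k=3 load=t3/5c comp=t2/5c wait=5 total=28
k=4 load=t4/5c comp=t3/4c wait=5 total=33
k=5 load=t5/4c comp=t4/3c wait=4 total=37
k=6 load=- comp=t5/9c wait=9 total=46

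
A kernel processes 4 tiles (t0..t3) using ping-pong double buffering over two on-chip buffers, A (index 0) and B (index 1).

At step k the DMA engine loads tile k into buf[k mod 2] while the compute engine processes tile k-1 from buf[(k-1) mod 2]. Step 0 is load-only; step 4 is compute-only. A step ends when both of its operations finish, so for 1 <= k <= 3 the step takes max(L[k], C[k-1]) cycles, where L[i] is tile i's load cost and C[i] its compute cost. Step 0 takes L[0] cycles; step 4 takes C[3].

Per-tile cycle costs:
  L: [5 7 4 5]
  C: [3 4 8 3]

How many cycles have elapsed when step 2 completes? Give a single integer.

k=0 load=t0/5c comp=- wait=5 total=5
k=1 load=t1/7c comp=t0/3c wait=7 total=12
k=2 load=t2/4c comp=t1/4c wait=4 total=16
k=3 load=t3/5c comp=t2/8c wait=8 total=24
k=4 load=- comp=t3/3c wait=3 total=27

end_cycle[2] = 16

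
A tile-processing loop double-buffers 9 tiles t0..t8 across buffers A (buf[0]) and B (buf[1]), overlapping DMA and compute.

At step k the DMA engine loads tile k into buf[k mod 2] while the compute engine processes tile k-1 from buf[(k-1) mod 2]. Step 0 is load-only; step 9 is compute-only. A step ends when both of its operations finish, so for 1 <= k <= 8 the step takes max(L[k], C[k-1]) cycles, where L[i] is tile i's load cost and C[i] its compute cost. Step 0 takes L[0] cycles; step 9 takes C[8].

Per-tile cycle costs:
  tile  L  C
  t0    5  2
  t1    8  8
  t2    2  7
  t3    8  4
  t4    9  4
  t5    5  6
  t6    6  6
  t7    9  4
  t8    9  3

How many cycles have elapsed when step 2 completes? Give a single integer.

k=0 load=t0/5c comp=- wait=5 total=5
k=1 load=t1/8c comp=t0/2c wait=8 total=13
k=2 load=t2/2c comp=t1/8c wait=8 total=21
k=3 load=t3/8c comp=t2/7c wait=8 total=29
k=4 load=t4/9c comp=t3/4c wait=9 total=38
k=5 load=t5/5c comp=t4/4c wait=5 total=43
k=6 load=t6/6c comp=t5/6c wait=6 total=49
k=7 load=t7/9c comp=t6/6c wait=9 total=58
k=8 load=t8/9c comp=t7/4c wait=9 total=67
k=9 load=- comp=t8/3c wait=3 total=70

end_cycle[2] = 21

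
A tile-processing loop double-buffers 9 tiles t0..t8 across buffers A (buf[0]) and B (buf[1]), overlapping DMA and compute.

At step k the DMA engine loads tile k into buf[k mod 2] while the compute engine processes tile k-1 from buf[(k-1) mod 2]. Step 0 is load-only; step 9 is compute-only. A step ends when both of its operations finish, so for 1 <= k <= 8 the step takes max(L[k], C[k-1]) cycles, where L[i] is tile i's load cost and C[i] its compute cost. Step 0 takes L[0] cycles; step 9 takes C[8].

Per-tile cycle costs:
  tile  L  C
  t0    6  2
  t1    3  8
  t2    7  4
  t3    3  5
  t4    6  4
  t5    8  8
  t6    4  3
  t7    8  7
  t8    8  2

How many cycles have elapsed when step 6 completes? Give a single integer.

k=0 load=t0/6c comp=- wait=6 total=6
k=1 load=t1/3c comp=t0/2c wait=3 total=9
k=2 load=t2/7c comp=t1/8c wait=8 total=17
k=3 load=t3/3c comp=t2/4c wait=4 total=21
k=4 load=t4/6c comp=t3/5c wait=6 total=27
k=5 load=t5/8c comp=t4/4c wait=8 total=35
k=6 load=t6/4c comp=t5/8c wait=8 total=43
k=7 load=t7/8c comp=t6/3c wait=8 total=51
k=8 load=t8/8c comp=t7/7c wait=8 total=59
k=9 load=- comp=t8/2c wait=2 total=61

end_cycle[6] = 43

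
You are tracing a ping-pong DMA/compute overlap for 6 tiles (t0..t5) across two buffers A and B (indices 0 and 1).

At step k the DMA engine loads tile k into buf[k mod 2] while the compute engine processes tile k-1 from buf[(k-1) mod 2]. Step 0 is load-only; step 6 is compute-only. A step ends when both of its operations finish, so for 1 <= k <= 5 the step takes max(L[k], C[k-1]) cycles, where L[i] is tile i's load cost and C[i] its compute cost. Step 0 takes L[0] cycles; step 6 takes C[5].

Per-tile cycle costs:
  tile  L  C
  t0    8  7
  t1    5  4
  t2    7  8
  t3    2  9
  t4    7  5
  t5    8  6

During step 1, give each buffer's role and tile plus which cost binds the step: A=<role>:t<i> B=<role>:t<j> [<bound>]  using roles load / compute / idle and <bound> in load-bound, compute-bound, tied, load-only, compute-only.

k=0 load=t0/8c comp=- wait=8 total=8
k=1 load=t1/5c comp=t0/7c wait=7 total=15
k=2 load=t2/7c comp=t1/4c wait=7 total=22
k=3 load=t3/2c comp=t2/8c wait=8 total=30
k=4 load=t4/7c comp=t3/9c wait=9 total=39
k=5 load=t5/8c comp=t4/5c wait=8 total=47
k=6 load=- comp=t5/6c wait=6 total=53

step 1: A=compute:t0 B=load:t1 [compute-bound]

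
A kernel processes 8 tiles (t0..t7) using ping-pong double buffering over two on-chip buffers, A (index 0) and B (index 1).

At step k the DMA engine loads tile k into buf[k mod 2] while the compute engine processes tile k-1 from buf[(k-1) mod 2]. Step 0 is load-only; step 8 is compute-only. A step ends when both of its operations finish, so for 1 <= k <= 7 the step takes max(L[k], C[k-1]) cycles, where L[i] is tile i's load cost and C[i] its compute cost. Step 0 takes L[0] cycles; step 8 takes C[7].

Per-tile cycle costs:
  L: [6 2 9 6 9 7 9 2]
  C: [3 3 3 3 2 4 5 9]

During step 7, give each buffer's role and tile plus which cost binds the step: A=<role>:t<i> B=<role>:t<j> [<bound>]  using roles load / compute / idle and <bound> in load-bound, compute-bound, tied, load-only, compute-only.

step 7: A=compute:t6 B=load:t7 [compute-bound]

step 0: L[0]=6 → dur=6, Σ=6 | A=load:t0 B=idle [load-only]
step 1: L[1]=2 C[0]=3 → dur=3, Σ=9 | A=compute:t0 B=load:t1 [compute-bound]
step 2: L[2]=9 C[1]=3 → dur=9, Σ=18 | A=load:t2 B=compute:t1 [load-bound]
step 3: L[3]=6 C[2]=3 → dur=6, Σ=24 | A=compute:t2 B=load:t3 [load-bound]
step 4: L[4]=9 C[3]=3 → dur=9, Σ=33 | A=load:t4 B=compute:t3 [load-bound]
step 5: L[5]=7 C[4]=2 → dur=7, Σ=40 | A=compute:t4 B=load:t5 [load-bound]
step 6: L[6]=9 C[5]=4 → dur=9, Σ=49 | A=load:t6 B=compute:t5 [load-bound]
step 7: L[7]=2 C[6]=5 → dur=5, Σ=54 | A=compute:t6 B=load:t7 [compute-bound]
step 8: C[7]=9 → dur=9, Σ=63 | A=idle B=compute:t7 [compute-only]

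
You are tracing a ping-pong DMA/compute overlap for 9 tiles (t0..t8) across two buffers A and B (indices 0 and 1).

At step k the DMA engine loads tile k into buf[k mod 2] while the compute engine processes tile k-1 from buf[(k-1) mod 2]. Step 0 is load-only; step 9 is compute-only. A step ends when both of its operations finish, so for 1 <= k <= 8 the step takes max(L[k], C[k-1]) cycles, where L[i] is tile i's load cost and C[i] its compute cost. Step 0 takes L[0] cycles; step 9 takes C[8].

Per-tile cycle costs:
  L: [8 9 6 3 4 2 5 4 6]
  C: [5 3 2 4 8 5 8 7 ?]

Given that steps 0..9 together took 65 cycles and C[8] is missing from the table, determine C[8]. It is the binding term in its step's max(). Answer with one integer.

C[8] = 7

step 0 | dur = L[0]=8 = 8
step 1 | dur = max(L[1]=9, C[0]=5) = 9
step 2 | dur = max(L[2]=6, C[1]=3) = 6
step 3 | dur = max(L[3]=3, C[2]=2) = 3
step 4 | dur = max(L[4]=4, C[3]=4) = 4
step 5 | dur = max(L[5]=2, C[4]=8) = 8
step 6 | dur = max(L[6]=5, C[5]=5) = 5
step 7 | dur = max(L[7]=4, C[6]=8) = 8
step 8 | dur = max(L[8]=6, C[7]=7) = 7
step 9 | dur = C[8]=? = C[8]  (unknown; binding)
sum of known step durations = 58
dur[9] = total - known = 65 - 58 = 7
C[8] is the binding max in step 9, so C[8] = dur[9] = 7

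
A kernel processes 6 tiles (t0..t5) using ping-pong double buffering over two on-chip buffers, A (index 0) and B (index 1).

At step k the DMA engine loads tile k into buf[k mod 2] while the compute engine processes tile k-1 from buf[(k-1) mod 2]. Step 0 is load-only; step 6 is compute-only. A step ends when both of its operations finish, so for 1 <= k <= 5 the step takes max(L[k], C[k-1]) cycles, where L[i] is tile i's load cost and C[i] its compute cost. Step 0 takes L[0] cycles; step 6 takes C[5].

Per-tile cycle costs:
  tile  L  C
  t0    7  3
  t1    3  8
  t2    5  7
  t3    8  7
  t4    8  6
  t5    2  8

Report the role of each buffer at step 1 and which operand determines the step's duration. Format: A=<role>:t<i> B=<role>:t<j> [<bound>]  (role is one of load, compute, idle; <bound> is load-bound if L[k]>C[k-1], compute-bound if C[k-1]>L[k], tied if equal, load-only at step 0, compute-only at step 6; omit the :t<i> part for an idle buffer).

step 1: A=compute:t0 B=load:t1 [tied]

k=0 load=t0/7c comp=- wait=7 total=7
k=1 load=t1/3c comp=t0/3c wait=3 total=10
k=2 load=t2/5c comp=t1/8c wait=8 total=18
k=3 load=t3/8c comp=t2/7c wait=8 total=26
k=4 load=t4/8c comp=t3/7c wait=8 total=34
k=5 load=t5/2c comp=t4/6c wait=6 total=40
k=6 load=- comp=t5/8c wait=8 total=48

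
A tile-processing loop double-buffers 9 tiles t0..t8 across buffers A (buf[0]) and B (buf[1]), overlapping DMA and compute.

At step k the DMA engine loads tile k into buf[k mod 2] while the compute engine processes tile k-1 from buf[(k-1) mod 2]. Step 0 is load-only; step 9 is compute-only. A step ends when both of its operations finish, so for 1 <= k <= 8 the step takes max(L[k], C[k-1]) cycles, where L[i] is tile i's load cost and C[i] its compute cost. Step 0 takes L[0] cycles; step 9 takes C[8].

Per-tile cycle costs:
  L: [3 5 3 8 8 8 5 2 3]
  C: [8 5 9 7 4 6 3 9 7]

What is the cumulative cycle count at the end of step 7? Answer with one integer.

end_cycle[7] = 50

[0] DMA t0→A (3c) ∥ CU idle ⇒ 3c, clock 3
[1] DMA t1→B (5c) ∥ CU A:t0 (8c) ⇒ 8c, clock 11
[2] DMA t2→A (3c) ∥ CU B:t1 (5c) ⇒ 5c, clock 16
[3] DMA t3→B (8c) ∥ CU A:t2 (9c) ⇒ 9c, clock 25
[4] DMA t4→A (8c) ∥ CU B:t3 (7c) ⇒ 8c, clock 33
[5] DMA t5→B (8c) ∥ CU A:t4 (4c) ⇒ 8c, clock 41
[6] DMA t6→A (5c) ∥ CU B:t5 (6c) ⇒ 6c, clock 47
[7] DMA t7→B (2c) ∥ CU A:t6 (3c) ⇒ 3c, clock 50
[8] DMA t8→A (3c) ∥ CU B:t7 (9c) ⇒ 9c, clock 59
[9] DMA idle ∥ CU A:t8 (7c) ⇒ 7c, clock 66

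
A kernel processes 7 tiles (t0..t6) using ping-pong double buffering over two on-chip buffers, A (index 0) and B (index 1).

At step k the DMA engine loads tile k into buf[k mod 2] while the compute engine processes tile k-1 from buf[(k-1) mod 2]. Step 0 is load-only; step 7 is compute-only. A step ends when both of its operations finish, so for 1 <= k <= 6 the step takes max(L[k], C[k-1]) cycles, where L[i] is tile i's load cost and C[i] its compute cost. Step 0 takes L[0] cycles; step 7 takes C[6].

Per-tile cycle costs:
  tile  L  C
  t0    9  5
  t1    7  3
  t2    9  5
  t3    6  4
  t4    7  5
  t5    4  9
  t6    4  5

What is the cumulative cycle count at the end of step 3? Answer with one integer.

k=0 load=t0/9c comp=- wait=9 total=9
k=1 load=t1/7c comp=t0/5c wait=7 total=16
k=2 load=t2/9c comp=t1/3c wait=9 total=25
k=3 load=t3/6c comp=t2/5c wait=6 total=31
k=4 load=t4/7c comp=t3/4c wait=7 total=38
k=5 load=t5/4c comp=t4/5c wait=5 total=43
k=6 load=t6/4c comp=t5/9c wait=9 total=52
k=7 load=- comp=t6/5c wait=5 total=57

end_cycle[3] = 31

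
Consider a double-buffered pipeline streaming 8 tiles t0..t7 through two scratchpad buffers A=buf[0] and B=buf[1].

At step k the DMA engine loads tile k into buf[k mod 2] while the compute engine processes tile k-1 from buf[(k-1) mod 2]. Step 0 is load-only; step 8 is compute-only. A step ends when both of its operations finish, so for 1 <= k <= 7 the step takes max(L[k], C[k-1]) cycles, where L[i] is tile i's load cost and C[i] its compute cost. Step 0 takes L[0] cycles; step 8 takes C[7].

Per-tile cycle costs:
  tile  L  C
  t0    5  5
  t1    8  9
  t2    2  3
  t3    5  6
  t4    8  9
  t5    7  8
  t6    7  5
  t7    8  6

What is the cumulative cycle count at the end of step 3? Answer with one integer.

end_cycle[3] = 27

k=0 load=t0/5c comp=- wait=5 total=5
k=1 load=t1/8c comp=t0/5c wait=8 total=13
k=2 load=t2/2c comp=t1/9c wait=9 total=22
k=3 load=t3/5c comp=t2/3c wait=5 total=27
k=4 load=t4/8c comp=t3/6c wait=8 total=35
k=5 load=t5/7c comp=t4/9c wait=9 total=44
k=6 load=t6/7c comp=t5/8c wait=8 total=52
k=7 load=t7/8c comp=t6/5c wait=8 total=60
k=8 load=- comp=t7/6c wait=6 total=66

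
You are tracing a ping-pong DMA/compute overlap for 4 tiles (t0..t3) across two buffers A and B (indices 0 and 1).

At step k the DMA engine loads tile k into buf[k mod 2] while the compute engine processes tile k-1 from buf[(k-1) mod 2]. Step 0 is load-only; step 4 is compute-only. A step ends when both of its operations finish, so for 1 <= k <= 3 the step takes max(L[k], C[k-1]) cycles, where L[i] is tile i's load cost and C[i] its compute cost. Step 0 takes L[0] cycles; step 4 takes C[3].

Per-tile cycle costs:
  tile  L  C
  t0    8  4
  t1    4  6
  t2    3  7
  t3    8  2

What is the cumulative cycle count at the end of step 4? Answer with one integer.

step 0: L[0]=8 → dur=8, Σ=8 | A=load:t0 B=idle [load-only]
step 1: L[1]=4 C[0]=4 → dur=4, Σ=12 | A=compute:t0 B=load:t1 [tied]
step 2: L[2]=3 C[1]=6 → dur=6, Σ=18 | A=load:t2 B=compute:t1 [compute-bound]
step 3: L[3]=8 C[2]=7 → dur=8, Σ=26 | A=compute:t2 B=load:t3 [load-bound]
step 4: C[3]=2 → dur=2, Σ=28 | A=idle B=compute:t3 [compute-only]

end_cycle[4] = 28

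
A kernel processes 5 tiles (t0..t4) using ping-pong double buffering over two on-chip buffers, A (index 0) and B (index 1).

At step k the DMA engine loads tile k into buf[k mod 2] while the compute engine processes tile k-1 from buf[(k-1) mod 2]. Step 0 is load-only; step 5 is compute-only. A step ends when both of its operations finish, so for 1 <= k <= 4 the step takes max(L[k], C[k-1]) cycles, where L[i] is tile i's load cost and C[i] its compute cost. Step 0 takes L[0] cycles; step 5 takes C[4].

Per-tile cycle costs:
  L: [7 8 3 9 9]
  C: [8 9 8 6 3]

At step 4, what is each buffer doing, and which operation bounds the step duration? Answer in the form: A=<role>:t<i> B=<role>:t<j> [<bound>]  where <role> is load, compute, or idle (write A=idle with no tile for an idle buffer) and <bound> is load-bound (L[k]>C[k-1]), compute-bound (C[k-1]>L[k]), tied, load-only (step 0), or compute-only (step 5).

k=0 load=t0/7c comp=- wait=7 total=7
k=1 load=t1/8c comp=t0/8c wait=8 total=15
k=2 load=t2/3c comp=t1/9c wait=9 total=24
k=3 load=t3/9c comp=t2/8c wait=9 total=33
k=4 load=t4/9c comp=t3/6c wait=9 total=42
k=5 load=- comp=t4/3c wait=3 total=45

step 4: A=load:t4 B=compute:t3 [load-bound]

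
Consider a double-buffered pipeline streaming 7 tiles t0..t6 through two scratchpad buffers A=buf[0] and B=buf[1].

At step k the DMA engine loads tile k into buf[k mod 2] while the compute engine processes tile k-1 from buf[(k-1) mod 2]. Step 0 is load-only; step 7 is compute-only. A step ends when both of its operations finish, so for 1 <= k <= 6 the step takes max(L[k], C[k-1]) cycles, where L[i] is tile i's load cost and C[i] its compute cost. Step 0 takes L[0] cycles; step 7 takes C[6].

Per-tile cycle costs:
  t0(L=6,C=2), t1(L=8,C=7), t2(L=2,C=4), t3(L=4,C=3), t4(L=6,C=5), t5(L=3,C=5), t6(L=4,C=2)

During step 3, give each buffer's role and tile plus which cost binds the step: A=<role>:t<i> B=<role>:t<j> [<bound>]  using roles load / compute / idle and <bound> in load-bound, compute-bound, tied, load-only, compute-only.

[0] DMA t0→A (6c) ∥ CU idle ⇒ 6c, clock 6
[1] DMA t1→B (8c) ∥ CU A:t0 (2c) ⇒ 8c, clock 14
[2] DMA t2→A (2c) ∥ CU B:t1 (7c) ⇒ 7c, clock 21
[3] DMA t3→B (4c) ∥ CU A:t2 (4c) ⇒ 4c, clock 25
[4] DMA t4→A (6c) ∥ CU B:t3 (3c) ⇒ 6c, clock 31
[5] DMA t5→B (3c) ∥ CU A:t4 (5c) ⇒ 5c, clock 36
[6] DMA t6→A (4c) ∥ CU B:t5 (5c) ⇒ 5c, clock 41
[7] DMA idle ∥ CU A:t6 (2c) ⇒ 2c, clock 43

step 3: A=compute:t2 B=load:t3 [tied]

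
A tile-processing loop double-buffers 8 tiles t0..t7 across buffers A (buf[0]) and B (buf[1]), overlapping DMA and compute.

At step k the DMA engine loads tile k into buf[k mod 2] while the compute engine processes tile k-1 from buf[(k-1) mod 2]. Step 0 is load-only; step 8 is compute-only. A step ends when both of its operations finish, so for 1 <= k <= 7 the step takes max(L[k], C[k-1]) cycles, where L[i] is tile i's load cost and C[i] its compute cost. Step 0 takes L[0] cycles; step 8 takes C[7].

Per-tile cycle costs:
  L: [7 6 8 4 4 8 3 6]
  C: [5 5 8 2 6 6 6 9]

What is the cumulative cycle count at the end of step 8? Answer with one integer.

end_cycle[8] = 62

k=0 load=t0/7c comp=- wait=7 total=7
k=1 load=t1/6c comp=t0/5c wait=6 total=13
k=2 load=t2/8c comp=t1/5c wait=8 total=21
k=3 load=t3/4c comp=t2/8c wait=8 total=29
k=4 load=t4/4c comp=t3/2c wait=4 total=33
k=5 load=t5/8c comp=t4/6c wait=8 total=41
k=6 load=t6/3c comp=t5/6c wait=6 total=47
k=7 load=t7/6c comp=t6/6c wait=6 total=53
k=8 load=- comp=t7/9c wait=9 total=62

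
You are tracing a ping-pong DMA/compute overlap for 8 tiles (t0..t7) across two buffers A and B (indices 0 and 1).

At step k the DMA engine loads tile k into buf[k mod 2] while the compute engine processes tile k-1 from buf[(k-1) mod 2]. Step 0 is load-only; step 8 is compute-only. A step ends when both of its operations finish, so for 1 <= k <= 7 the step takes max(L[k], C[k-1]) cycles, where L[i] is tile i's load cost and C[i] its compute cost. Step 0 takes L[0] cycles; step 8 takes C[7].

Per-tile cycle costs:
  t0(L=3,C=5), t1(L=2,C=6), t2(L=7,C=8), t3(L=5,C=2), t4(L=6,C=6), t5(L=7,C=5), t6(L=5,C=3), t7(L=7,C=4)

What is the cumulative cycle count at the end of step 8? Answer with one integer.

end_cycle[8] = 52

k=0 load=t0/3c comp=- wait=3 total=3
k=1 load=t1/2c comp=t0/5c wait=5 total=8
k=2 load=t2/7c comp=t1/6c wait=7 total=15
k=3 load=t3/5c comp=t2/8c wait=8 total=23
k=4 load=t4/6c comp=t3/2c wait=6 total=29
k=5 load=t5/7c comp=t4/6c wait=7 total=36
k=6 load=t6/5c comp=t5/5c wait=5 total=41
k=7 load=t7/7c comp=t6/3c wait=7 total=48
k=8 load=- comp=t7/4c wait=4 total=52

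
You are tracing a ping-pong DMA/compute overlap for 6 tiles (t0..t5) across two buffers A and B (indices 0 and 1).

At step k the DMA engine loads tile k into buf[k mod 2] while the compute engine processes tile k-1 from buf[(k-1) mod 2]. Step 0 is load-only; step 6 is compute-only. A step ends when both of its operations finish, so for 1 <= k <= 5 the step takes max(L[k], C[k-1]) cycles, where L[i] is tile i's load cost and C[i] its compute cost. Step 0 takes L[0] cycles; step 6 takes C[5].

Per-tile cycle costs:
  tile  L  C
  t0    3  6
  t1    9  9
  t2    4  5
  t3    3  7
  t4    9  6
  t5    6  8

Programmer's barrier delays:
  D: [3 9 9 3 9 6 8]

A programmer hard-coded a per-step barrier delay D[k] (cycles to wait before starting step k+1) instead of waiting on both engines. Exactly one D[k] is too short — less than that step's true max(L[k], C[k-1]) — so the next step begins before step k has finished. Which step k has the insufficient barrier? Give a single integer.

hazard at step 3

k=0 barrier L[0]=3→3c, D[0]=3 ok
k=1 barrier max(L[1]=9,C[0]=6)→9c, D[1]=9 ok
k=2 barrier max(L[2]=4,C[1]=9)→9c, D[2]=9 ok
k=3 barrier max(L[3]=3,C[2]=5)→5c, D[3]=3 SHORT
k=4 barrier max(L[4]=9,C[3]=7)→9c, D[4]=9 ok
k=5 barrier max(L[5]=6,C[4]=6)→6c, D[5]=6 ok
k=6 barrier C[5]=8→8c, D[6]=8 ok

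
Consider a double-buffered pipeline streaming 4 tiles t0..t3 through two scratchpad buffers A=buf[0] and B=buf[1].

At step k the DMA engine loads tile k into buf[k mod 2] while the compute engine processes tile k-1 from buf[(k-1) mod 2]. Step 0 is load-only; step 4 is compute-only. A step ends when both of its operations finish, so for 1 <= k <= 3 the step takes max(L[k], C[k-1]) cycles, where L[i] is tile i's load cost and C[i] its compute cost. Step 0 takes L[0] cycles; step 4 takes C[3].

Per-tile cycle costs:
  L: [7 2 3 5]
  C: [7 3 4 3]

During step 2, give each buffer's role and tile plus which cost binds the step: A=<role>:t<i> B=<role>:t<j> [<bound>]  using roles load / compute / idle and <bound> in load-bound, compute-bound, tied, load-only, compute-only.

[0] DMA t0→A (7c) ∥ CU idle ⇒ 7c, clock 7
[1] DMA t1→B (2c) ∥ CU A:t0 (7c) ⇒ 7c, clock 14
[2] DMA t2→A (3c) ∥ CU B:t1 (3c) ⇒ 3c, clock 17
[3] DMA t3→B (5c) ∥ CU A:t2 (4c) ⇒ 5c, clock 22
[4] DMA idle ∥ CU B:t3 (3c) ⇒ 3c, clock 25

step 2: A=load:t2 B=compute:t1 [tied]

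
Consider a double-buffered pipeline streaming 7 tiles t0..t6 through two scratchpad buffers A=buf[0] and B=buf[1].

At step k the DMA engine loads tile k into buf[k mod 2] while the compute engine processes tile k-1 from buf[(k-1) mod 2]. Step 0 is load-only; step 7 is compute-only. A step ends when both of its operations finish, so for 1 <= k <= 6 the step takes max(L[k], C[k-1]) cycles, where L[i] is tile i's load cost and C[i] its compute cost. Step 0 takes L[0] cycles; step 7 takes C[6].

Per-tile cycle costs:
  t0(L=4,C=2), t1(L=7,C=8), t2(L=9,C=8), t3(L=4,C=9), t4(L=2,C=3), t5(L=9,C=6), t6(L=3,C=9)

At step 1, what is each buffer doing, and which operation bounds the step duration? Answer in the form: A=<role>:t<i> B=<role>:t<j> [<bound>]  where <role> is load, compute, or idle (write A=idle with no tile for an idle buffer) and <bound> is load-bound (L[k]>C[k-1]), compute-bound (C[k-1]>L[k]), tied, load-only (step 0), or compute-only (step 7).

step 1: A=compute:t0 B=load:t1 [load-bound]

  0. 4=4c; end=4; A:t0 B:-
  1. max(7,2)=7c; end=11; A:t0 B:t1
  2. max(9,8)=9c; end=20; A:t2 B:t1
  3. max(4,8)=8c; end=28; A:t2 B:t3
  4. max(2,9)=9c; end=37; A:t4 B:t3
  5. max(9,3)=9c; end=46; A:t4 B:t5
  6. max(3,6)=6c; end=52; A:t6 B:t5
  7. 9=9c; end=61; A:t6 B:t5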